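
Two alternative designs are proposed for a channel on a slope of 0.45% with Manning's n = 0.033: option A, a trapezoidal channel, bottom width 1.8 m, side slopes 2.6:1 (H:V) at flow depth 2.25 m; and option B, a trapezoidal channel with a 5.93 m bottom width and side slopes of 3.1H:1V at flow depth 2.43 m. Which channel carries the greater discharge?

channel B

Channel A: With bottom width b = 1.8 m and side slope z = 2.6: A = (b + zy)y = (1.8 + 2.6×2.25)×2.25 = 17.21 m²; P = b + 2y√(1+z²) = 1.8 + 2×2.25×2.786 = 14.34 m. Hydraulic radius R = A/P = 17.21/14.34 = 1.201 m. Q_A = (1/0.033)·17.21·1.201^(2/3)·√0.0045 = 39.53 m³/s.
Channel B: With bottom width b = 5.93 m and side slope z = 3.1: A = (b + zy)y = (5.93 + 3.1×2.43)×2.43 = 32.72 m²; P = b + 2y√(1+z²) = 5.93 + 2×2.43×3.257 = 21.76 m. Hydraulic radius R = A/P = 32.72/21.76 = 1.503 m. Q_B = (1/0.033)·32.72·1.503^(2/3)·√0.0045 = 87.28 m³/s.
Q_A = 39.53 m³/s vs Q_B = 87.28 m³/s, so channel B carries more.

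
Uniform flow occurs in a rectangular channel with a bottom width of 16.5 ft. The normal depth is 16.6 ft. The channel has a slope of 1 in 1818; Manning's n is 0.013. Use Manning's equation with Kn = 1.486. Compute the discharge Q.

Q = 2290 ft³/s

Flow area A = b·y = 16.5 × 16.6 = 273.9 ft². Wetted perimeter P = b + 2y = 16.5 + 2×16.6 = 49.7 ft.
Hydraulic radius R = A/P = 273.9/49.7 = 5.511 ft.
Manning's equation: Q = (1.486/n) A R^(2/3) S^(1/2) = (1.486/0.013) × 273.9 × 5.511^(2/3) × 0.0005501^(1/2) = 2290 ft³/s.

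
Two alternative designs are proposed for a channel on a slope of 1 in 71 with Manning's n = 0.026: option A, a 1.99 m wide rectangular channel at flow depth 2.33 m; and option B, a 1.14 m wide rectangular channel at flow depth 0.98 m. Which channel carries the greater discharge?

channel A

Channel A: Flow area A = b·y = 1.99 × 2.33 = 4.637 m². Wetted perimeter P = b + 2y = 1.99 + 2×2.33 = 6.65 m. Hydraulic radius R = A/P = 4.637/6.65 = 0.6972 m. Q_A = (1/0.026)·4.637·0.6972^(2/3)·√0.01408 = 16.64 m³/s.
Channel B: Flow area A = b·y = 1.14 × 0.98 = 1.117 m². Wetted perimeter P = b + 2y = 1.14 + 2×0.98 = 3.1 m. Hydraulic radius R = A/P = 1.117/3.1 = 0.3604 m. Q_B = (1/0.026)·1.117·0.3604^(2/3)·√0.01408 = 2.583 m³/s.
Q_A = 16.64 m³/s vs Q_B = 2.583 m³/s, so channel A carries more.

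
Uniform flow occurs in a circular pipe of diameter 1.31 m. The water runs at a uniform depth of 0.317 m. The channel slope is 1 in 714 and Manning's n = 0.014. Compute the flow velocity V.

V = 0.873 m/s

For a circular section of diameter D = 1.31 m at depth y = 0.317 m, the central angle is θ = 2 arccos(1 − 2y/D) = 2.057 rad. Then A = (D²/8)(θ − sin θ) = 0.2517 m² and P = Dθ/2 = 1.347 m.
Hydraulic radius R = A/P = 0.2517/1.347 = 0.1868 m.
From Manning's equation, V = (1/n) R^(2/3) S^(1/2) = (1/0.014) × 0.1868^(2/3) × 0.001401^(1/2) = 0.873 m/s.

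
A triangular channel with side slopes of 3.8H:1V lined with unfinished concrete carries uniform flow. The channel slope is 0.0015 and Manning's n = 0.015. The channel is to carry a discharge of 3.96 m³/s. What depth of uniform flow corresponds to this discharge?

y_n = 0.853 m

Manning's equation rearranged: A R^(2/3) = nQ / (1·√S) = 0.015 × 3.96 / (√0.0015) = 1.534.
At y = 1.03 m: A R^(2/3) = 2.533 — too large.
At y = 0.688 m: A R^(2/3) = 0.8636 — too small.
At y = 0.853 m: A R^(2/3) = 1.532 — ≈ 1.534.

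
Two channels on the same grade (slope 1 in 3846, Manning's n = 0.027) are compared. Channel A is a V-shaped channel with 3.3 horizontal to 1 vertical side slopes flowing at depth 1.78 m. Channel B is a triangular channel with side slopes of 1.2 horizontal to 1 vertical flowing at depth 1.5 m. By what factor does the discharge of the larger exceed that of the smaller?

5.03

Channel A: For a triangular section with side slope z = 3.3: A = zy² = 3.3×1.78² = 10.46 m²; P = 2y√(1+z²) = 2×1.78×3.448 = 12.28 m. Hydraulic radius R = A/P = 10.46/12.28 = 0.8518 m. Q_A = (1/0.027)·10.46·0.8518^(2/3)·√0.00026 = 5.611 m³/s.
Channel B: For a triangular section with side slope z = 1.2: A = zy² = 1.2×1.5² = 2.7 m²; P = 2y√(1+z²) = 2×1.5×1.562 = 4.686 m. Hydraulic radius R = A/P = 2.7/4.686 = 0.5762 m. Q_B = (1/0.027)·2.7·0.5762^(2/3)·√0.00026 = 1.117 m³/s.
The larger discharge is 5.611 m³/s and the smaller is 1.117 m³/s; the ratio is 5.03.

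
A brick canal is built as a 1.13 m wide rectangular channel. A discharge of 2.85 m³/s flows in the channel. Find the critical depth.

For a rectangular channel, critical depth y_c = (q²/g)^(1/3) where q = Q/b = 2.85/1.13 = 2.522 m²/s.
So y_c = (2.522²/9.81)^(1/3) = 0.866 m.

y_c = 0.866 m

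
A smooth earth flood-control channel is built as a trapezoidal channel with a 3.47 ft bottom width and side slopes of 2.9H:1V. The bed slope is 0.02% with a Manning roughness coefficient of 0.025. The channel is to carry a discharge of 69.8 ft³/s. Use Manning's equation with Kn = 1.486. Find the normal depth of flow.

y_n = 3.69 ft

Manning's equation rearranged: A R^(2/3) = nQ / (1.486·√S) = 0.025 × 69.8 / (1.486 × √0.0002) = 83.04.
At y = 3.14 ft: A R^(2/3) = 57.06 — low.
At y = 4.05 ft: A R^(2/3) = 103.5 — high.
At y = 3.69 ft: A R^(2/3) = 83.08 — close enough.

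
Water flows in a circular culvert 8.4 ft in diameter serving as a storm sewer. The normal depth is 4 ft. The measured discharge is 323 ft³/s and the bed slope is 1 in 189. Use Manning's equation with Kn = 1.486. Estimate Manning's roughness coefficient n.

n = 0.014

For a circular section of diameter D = 8.4 ft at depth y = 4 ft, the central angle is θ = 2 arccos(1 − 2y/D) = 3.046 rad. Then A = (D²/8)(θ − sin θ) = 26.03 ft² and P = Dθ/2 = 12.79 ft.
Hydraulic radius R = A/P = 26.03/12.79 = 2.034 ft.
Rearranging Manning's equation: n = (1.486/Q) A R^(2/3) S^(1/2) = (1.486/323) × 26.03 × 2.034^(2/3) × √0.005291 = 0.014.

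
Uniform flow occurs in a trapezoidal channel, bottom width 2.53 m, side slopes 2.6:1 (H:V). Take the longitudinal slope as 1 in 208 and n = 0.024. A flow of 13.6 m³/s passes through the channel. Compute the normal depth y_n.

y_n = 1.11 m

Manning's equation rearranged: A R^(2/3) = nQ / (1·√S) = 0.024 × 13.6 / (√0.004808) = 4.707.
Trying y = 1.21 m: A R^(2/3) = 5.623 — over.
Trying y = 0.945 m: A R^(2/3) = 3.37 — short.
Trying y = 1.11 m: A R^(2/3) = 4.694 — ≈ 4.707.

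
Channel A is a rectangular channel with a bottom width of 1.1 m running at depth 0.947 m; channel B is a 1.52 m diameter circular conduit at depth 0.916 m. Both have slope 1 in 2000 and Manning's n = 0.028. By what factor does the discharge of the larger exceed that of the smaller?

1.25

Channel A: Flow area A = b·y = 1.1 × 0.947 = 1.042 m². Wetted perimeter P = b + 2y = 1.1 + 2×0.947 = 2.994 m. Hydraulic radius R = A/P = 1.042/2.994 = 0.3479 m. Q_A = (1/0.028)·1.042·0.3479^(2/3)·√0.0005 = 0.4115 m³/s.
Channel B: For a circular section of diameter D = 1.52 m at depth y = 0.916 m, the central angle is θ = 2 arccos(1 − 2y/D) = 3.555 rad. Then A = (D²/8)(θ − sin θ) = 1.143 m² and P = Dθ/2 = 2.702 m. Hydraulic radius R = A/P = 1.143/2.702 = 0.4229 m. Q_B = (1/0.028)·1.143·0.4229^(2/3)·√0.0005 = 0.5142 m³/s.
The larger discharge is 0.5142 m³/s and the smaller is 0.4115 m³/s; the ratio is 1.25.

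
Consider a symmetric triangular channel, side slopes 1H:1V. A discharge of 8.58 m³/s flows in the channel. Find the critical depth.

At critical depth, Q² T / (g A³) = 1, i.e. A³/T = Q²/g = 8.58²/9.81 = 7.504.
Try y = 2.03 m: A³/T = 17.24 — over.
Try y = 1.41 m: A³/T = 2.787 — short.
Try y = 1.72 m: A³/T = 7.527 — close enough.

y_c = 1.72 m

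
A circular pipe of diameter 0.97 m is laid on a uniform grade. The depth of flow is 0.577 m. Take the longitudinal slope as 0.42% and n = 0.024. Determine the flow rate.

Q = 0.514 m³/s

For a circular section of diameter D = 0.97 m at depth y = 0.577 m, the central angle is θ = 2 arccos(1 − 2y/D) = 3.523 rad. Then A = (D²/8)(θ − sin θ) = 0.4582 m² and P = Dθ/2 = 1.709 m.
Hydraulic radius R = A/P = 0.4582/1.709 = 0.2681 m.
Manning's equation: Q = (1/n) A R^(2/3) S^(1/2) = (1/0.024) × 0.4582 × 0.2681^(2/3) × 0.0042^(1/2) = 0.514 m³/s.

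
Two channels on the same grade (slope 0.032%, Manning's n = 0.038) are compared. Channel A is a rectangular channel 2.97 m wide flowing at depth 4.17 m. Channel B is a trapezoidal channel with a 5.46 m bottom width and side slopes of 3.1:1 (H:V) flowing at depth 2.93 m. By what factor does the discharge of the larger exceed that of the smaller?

Channel A: Flow area A = b·y = 2.97 × 4.17 = 12.38 m². Wetted perimeter P = b + 2y = 2.97 + 2×4.17 = 11.31 m. Hydraulic radius R = A/P = 12.38/11.31 = 1.095 m. Q_A = (1/0.038)·12.38·1.095^(2/3)·√0.00032 = 6.194 m³/s.
Channel B: With bottom width b = 5.46 m and side slope z = 3.1: A = (b + zy)y = (5.46 + 3.1×2.93)×2.93 = 42.61 m²; P = b + 2y√(1+z²) = 5.46 + 2×2.93×3.257 = 24.55 m. Hydraulic radius R = A/P = 42.61/24.55 = 1.736 m. Q_B = (1/0.038)·42.61·1.736^(2/3)·√0.00032 = 28.97 m³/s.
The larger discharge is 28.97 m³/s and the smaller is 6.194 m³/s; the ratio is 4.68.

4.68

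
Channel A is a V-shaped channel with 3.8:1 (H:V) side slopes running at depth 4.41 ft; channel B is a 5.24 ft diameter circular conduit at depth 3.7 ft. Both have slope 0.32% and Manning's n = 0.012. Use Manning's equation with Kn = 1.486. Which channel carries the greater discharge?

Channel A: For a triangular section with side slope z = 3.8: A = zy² = 3.8×4.41² = 73.9 ft²; P = 2y√(1+z²) = 2×4.41×3.929 = 34.66 ft. Hydraulic radius R = A/P = 73.9/34.66 = 2.132 ft. Q_A = (1.486/0.012)·73.9·2.132^(2/3)·√0.0032 = 857.7 ft³/s.
Channel B: For a circular section of diameter D = 5.24 ft at depth y = 3.7 ft, the central angle is θ = 2 arccos(1 − 2y/D) = 3.991 rad. Then A = (D²/8)(θ − sin θ) = 16.28 ft² and P = Dθ/2 = 10.46 ft. Hydraulic radius R = A/P = 16.28/10.46 = 1.557 ft. Q_B = (1.486/0.012)·16.28·1.557^(2/3)·√0.0032 = 153.1 ft³/s.
Q_A = 857.7 ft³/s vs Q_B = 153.1 ft³/s, so channel A carries more.

channel A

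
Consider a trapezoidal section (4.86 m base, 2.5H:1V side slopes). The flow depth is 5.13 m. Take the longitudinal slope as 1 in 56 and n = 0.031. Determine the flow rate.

With bottom width b = 4.86 m and side slope z = 2.5: A = (b + zy)y = (4.86 + 2.5×5.13)×5.13 = 90.72 m²; P = b + 2y√(1+z²) = 4.86 + 2×5.13×2.693 = 32.49 m.
Hydraulic radius R = A/P = 90.72/32.49 = 2.793 m.
Manning's equation: Q = (1/n) A R^(2/3) S^(1/2) = (1/0.031) × 90.72 × 2.793^(2/3) × 0.01786^(1/2) = 776 m³/s.

Q = 776 m³/s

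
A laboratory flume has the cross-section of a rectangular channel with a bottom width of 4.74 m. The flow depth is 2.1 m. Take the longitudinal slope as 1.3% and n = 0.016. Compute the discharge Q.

Q = 76.2 m³/s

Flow area A = b·y = 4.74 × 2.1 = 9.954 m². Wetted perimeter P = b + 2y = 4.74 + 2×2.1 = 8.94 m.
Hydraulic radius R = A/P = 9.954/8.94 = 1.113 m.
Manning's equation: Q = (1/n) A R^(2/3) S^(1/2) = (1/0.016) × 9.954 × 1.113^(2/3) × 0.013^(1/2) = 76.2 m³/s.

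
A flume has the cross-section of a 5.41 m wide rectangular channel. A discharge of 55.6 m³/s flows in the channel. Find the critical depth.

y_c = 2.21 m

For a rectangular channel, critical depth y_c = (q²/g)^(1/3) where q = Q/b = 55.6/5.41 = 10.28 m²/s.
So y_c = (10.28²/9.81)^(1/3) = 2.21 m.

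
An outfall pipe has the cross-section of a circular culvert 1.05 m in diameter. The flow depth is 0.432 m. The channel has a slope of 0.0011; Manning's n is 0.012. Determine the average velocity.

For a circular section of diameter D = 1.05 m at depth y = 0.432 m, the central angle is θ = 2 arccos(1 − 2y/D) = 2.785 rad. Then A = (D²/8)(θ − sin θ) = 0.3358 m² and P = Dθ/2 = 1.462 m.
Hydraulic radius R = A/P = 0.3358/1.462 = 0.2296 m.
From Manning's equation, V = (1/n) R^(2/3) S^(1/2) = (1/0.012) × 0.2296^(2/3) × 0.0011^(1/2) = 1.04 m/s.

V = 1.04 m/s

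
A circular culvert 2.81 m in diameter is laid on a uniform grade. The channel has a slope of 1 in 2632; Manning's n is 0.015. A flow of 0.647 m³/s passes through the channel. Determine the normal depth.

y_n = 0.605 m

Manning's equation rearranged: A R^(2/3) = nQ / (1·√S) = 0.015 × 0.647 / (√0.0003799) = 0.4979.
Try y = 0.725 m: A R^(2/3) = 0.7145 — over.
Try y = 0.424 m: A R^(2/3) = 0.2412 — short.
Try y = 0.605 m: A R^(2/3) = 0.4981 — ≈ 0.4979.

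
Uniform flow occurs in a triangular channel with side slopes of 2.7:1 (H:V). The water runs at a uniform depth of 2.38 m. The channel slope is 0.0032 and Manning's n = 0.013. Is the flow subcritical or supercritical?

For a triangular section with side slope z = 2.7: A = zy² = 2.7×2.38² = 15.29 m²; P = 2y√(1+z²) = 2×2.38×2.879 = 13.71 m.
Hydraulic radius R = A/P = 15.29/13.71 = 1.116 m.
V = (1/n) R^(2/3) √S = (1/0.013) × 1.116^(2/3) × √0.0032 = 4.682 m/s. Hydraulic depth D_h = A/T = 15.29/12.85 = 1.19 m.
Froude number Fr = V/√(g·D_h) = 4.682/√(9.81×1.19) = 1.37, which is greater than 1, so the flow is supercritical.

supercritical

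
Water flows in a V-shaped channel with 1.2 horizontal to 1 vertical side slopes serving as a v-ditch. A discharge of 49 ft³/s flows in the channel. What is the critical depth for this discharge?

y_c = 2.53 ft

At critical depth, Q² T / (g A³) = 1, i.e. A³/T = Q²/g = 49²/32.2 = 74.57.
Trying y = 2.8 ft: A³/T = 123.9 — too large.
Trying y = 2.17 ft: A³/T = 34.64 — too small.
Trying y = 2.53 ft: A³/T = 74.63 — matches.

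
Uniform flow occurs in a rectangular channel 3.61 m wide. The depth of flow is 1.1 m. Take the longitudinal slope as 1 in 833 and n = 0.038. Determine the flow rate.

Flow area A = b·y = 3.61 × 1.1 = 3.971 m². Wetted perimeter P = b + 2y = 3.61 + 2×1.1 = 5.81 m.
Hydraulic radius R = A/P = 3.971/5.81 = 0.6835 m.
Manning's equation: Q = (1/n) A R^(2/3) S^(1/2) = (1/0.038) × 3.971 × 0.6835^(2/3) × 0.0012^(1/2) = 2.81 m³/s.

Q = 2.81 m³/s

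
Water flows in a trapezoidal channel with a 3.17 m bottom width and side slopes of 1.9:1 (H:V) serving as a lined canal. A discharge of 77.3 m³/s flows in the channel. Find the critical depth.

y_c = 2.5 m

At critical depth, Q² T / (g A³) = 1, i.e. A³/T = Q²/g = 77.3²/9.81 = 609.1.
Try y = 3.08 m: A³/T = 1443 — over.
Try y = 1.93 m: A³/T = 218.7 — short.
Try y = 2.5 m: A³/T = 612.7 — ≈ 609.1.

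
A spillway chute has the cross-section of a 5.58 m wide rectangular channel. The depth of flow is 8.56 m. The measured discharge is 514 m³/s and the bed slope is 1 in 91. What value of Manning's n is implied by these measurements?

n = 0.016

Flow area A = b·y = 5.58 × 8.56 = 47.76 m². Wetted perimeter P = b + 2y = 5.58 + 2×8.56 = 22.7 m.
Hydraulic radius R = A/P = 47.76/22.7 = 2.104 m.
Rearranging Manning's equation: n = (1/Q) A R^(2/3) S^(1/2) = (1/514) × 47.76 × 2.104^(2/3) × √0.01099 = 0.016.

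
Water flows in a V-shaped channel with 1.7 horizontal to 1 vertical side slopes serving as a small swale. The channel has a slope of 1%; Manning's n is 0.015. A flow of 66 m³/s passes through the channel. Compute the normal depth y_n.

Manning's equation rearranged: A R^(2/3) = nQ / (1·√S) = 0.015 × 66 / (√0.01) = 9.9.
Trying y = 2.99 m: A R^(2/3) = 18 — high.
Trying y = 2.39 m: A R^(2/3) = 9.904 — matches.

y_n = 2.39 m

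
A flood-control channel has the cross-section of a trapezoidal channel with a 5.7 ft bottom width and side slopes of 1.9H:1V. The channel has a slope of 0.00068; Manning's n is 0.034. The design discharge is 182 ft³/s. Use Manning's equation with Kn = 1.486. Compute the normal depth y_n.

Manning's equation rearranged: A R^(2/3) = nQ / (1.486·√S) = 0.034 × 182 / (1.486 × √0.00068) = 159.7.
Trying y = 5.93 ft: A R^(2/3) = 219.8 — over.
Trying y = 4.13 ft: A R^(2/3) = 99.94 — short.
Trying y = 5.13 ft: A R^(2/3) = 159.6 — matches.

y_n = 5.13 ft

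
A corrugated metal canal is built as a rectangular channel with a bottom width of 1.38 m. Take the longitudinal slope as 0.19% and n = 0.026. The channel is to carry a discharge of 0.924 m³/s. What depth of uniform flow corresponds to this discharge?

y_n = 0.78 m

Manning's equation rearranged: A R^(2/3) = nQ / (1·√S) = 0.026 × 0.924 / (√0.0019) = 0.5511.
Try y = 0.974 m: A R^(2/3) = 0.7344 — high.
Try y = 0.62 m: A R^(2/3) = 0.4057 — low.
Try y = 0.78 m: A R^(2/3) = 0.5509 — ≈ 0.5511.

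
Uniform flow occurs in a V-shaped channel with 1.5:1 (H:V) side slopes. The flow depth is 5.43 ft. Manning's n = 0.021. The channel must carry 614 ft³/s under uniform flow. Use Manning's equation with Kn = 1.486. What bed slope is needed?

S = 0.013

For a triangular section with side slope z = 1.5: A = zy² = 1.5×5.43² = 44.23 ft²; P = 2y√(1+z²) = 2×5.43×1.803 = 19.58 ft.
Hydraulic radius R = A/P = 44.23/19.58 = 2.259 ft.
From Manning's equation, S = [nQ / (1.486 A R^(2/3))]² = [0.021 × 614 / (1.486 × 44.23 × 2.259^(2/3))]² = 0.013.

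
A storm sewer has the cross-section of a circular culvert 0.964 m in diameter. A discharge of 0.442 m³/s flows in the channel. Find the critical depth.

At critical depth, Q² T / (g A³) = 1, i.e. A³/T = Q²/g = 0.442²/9.81 = 0.01991.
At y = 0.427 m: A³/T = 0.03172 — over.
At y = 0.335 m: A³/T = 0.01248 — short.
At y = 0.378 m: A³/T = 0.01987 — close enough.

y_c = 0.378 m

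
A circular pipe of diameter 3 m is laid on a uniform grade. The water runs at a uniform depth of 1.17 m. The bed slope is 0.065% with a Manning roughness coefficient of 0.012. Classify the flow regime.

For a circular section of diameter D = 3 m at depth y = 1.17 m, the central angle is θ = 2 arccos(1 − 2y/D) = 2.698 rad. Then A = (D²/8)(θ − sin θ) = 2.552 m² and P = Dθ/2 = 4.047 m.
Hydraulic radius R = A/P = 2.552/4.047 = 0.6307 m.
V = (1/n) R^(2/3) √S = (1/0.012) × 0.6307^(2/3) × √0.00065 = 1.562 m/s. Hydraulic depth D_h = A/T = 2.552/2.926 = 0.8721 m.
Froude number Fr = V/√(g·D_h) = 1.562/√(9.81×0.8721) = 0.534, which is less than 1, so the flow is subcritical.

subcritical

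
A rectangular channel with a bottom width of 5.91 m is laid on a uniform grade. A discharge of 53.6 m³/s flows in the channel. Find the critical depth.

y_c = 2.03 m

For a rectangular channel, critical depth y_c = (q²/g)^(1/3) where q = Q/b = 53.6/5.91 = 9.069 m²/s.
So y_c = (9.069²/9.81)^(1/3) = 2.03 m.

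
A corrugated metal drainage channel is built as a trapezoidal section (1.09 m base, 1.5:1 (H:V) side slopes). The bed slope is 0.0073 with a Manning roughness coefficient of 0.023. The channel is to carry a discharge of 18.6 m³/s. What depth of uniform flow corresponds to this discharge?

y_n = 1.62 m

Manning's equation rearranged: A R^(2/3) = nQ / (1·√S) = 0.023 × 18.6 / (√0.0073) = 5.007.
At y = 1.78 m: A R^(2/3) = 6.199 — high.
At y = 1.37 m: A R^(2/3) = 3.444 — low.
At y = 1.62 m: A R^(2/3) = 5.007 — close enough.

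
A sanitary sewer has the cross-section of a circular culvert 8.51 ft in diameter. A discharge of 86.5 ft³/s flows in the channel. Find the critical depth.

y_c = 2.25 ft

At critical depth, Q² T / (g A³) = 1, i.e. A³/T = Q²/g = 86.5²/32.2 = 232.4.
Try y = 1.91 ft: A³/T = 122.5 — short.
Try y = 2.86 ft: A³/T = 588.1 — over.
Try y = 2.25 ft: A³/T = 232 — ≈ 232.4.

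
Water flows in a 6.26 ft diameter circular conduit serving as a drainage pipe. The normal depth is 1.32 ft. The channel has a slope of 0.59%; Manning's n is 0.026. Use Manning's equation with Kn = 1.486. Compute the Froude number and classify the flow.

For a circular section of diameter D = 6.26 ft at depth y = 1.32 ft, the central angle is θ = 2 arccos(1 − 2y/D) = 1.908 rad. Then A = (D²/8)(θ − sin θ) = 4.726 ft² and P = Dθ/2 = 5.973 ft.
Hydraulic radius R = A/P = 4.726/5.973 = 0.7912 ft.
V = (1.486/n) R^(2/3) √S = (1.486/0.026) × 0.7912^(2/3) × √0.0059 = 3.755 ft/s. Hydraulic depth D_h = A/T = 4.726/5.107 = 0.9254 ft.
Froude number Fr = V/√(g·D_h) = 3.755/√(32.2×0.9254) = 0.688, which is less than 1, so the flow is subcritical.

subcritical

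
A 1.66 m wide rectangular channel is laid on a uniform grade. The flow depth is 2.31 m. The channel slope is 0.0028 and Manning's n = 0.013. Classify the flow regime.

Flow area A = b·y = 1.66 × 2.31 = 3.835 m². Wetted perimeter P = b + 2y = 1.66 + 2×2.31 = 6.28 m.
Hydraulic radius R = A/P = 3.835/6.28 = 0.6106 m.
V = (1/n) R^(2/3) √S = (1/0.013) × 0.6106^(2/3) × √0.0028 = 2.93 m/s. Hydraulic depth D_h = A/T = 3.835/1.66 = 2.31 m.
Froude number Fr = V/√(g·D_h) = 2.93/√(9.81×2.31) = 0.615, which is less than 1, so the flow is subcritical.

subcritical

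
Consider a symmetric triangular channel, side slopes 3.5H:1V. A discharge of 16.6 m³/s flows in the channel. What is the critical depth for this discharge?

y_c = 1.36 m

At critical depth, Q² T / (g A³) = 1, i.e. A³/T = Q²/g = 16.6²/9.81 = 28.09.
At y = 1.13 m: A³/T = 11.28 — low.
At y = 1.72 m: A³/T = 92.2 — high.
At y = 1.36 m: A³/T = 28.5 — close enough.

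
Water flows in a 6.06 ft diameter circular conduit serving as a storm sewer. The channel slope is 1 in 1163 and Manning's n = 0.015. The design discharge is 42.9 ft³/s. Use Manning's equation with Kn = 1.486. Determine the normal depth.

y_n = 2.62 ft

Manning's equation rearranged: A R^(2/3) = nQ / (1.486·√S) = 0.015 × 42.9 / (1.486 × √0.0008598) = 14.77.
Try y = 2.04 ft: A R^(2/3) = 9.293 — low.
Try y = 3.15 ft: A R^(2/3) = 20.31 — high.
Try y = 2.62 ft: A R^(2/3) = 14.76 — close enough.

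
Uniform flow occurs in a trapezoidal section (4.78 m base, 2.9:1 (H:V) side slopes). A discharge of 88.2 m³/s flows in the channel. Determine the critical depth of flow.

At critical depth, Q² T / (g A³) = 1, i.e. A³/T = Q²/g = 88.2²/9.81 = 793.
At y = 2.44 m: A³/T = 1279 — too large.
At y = 1.6 m: A³/T = 243.5 — too small.
At y = 2.17 m: A³/T = 798.9 — matches.

y_c = 2.17 m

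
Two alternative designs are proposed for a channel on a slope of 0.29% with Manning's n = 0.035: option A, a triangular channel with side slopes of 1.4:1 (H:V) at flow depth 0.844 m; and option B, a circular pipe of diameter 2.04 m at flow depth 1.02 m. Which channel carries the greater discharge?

Channel A: For a triangular section with side slope z = 1.4: A = zy² = 1.4×0.844² = 0.9973 m²; P = 2y√(1+z²) = 2×0.844×1.72 = 2.904 m. Hydraulic radius R = A/P = 0.9973/2.904 = 0.3434 m. Q_A = (1/0.035)·0.9973·0.3434^(2/3)·√0.0029 = 0.7524 m³/s.
Channel B: For a circular section of diameter D = 2.04 m at depth y = 1.02 m, the central angle is θ = 2 arccos(1 − 2y/D) = 3.142 rad. Then A = (D²/8)(θ − sin θ) = 1.634 m² and P = Dθ/2 = 3.204 m. Hydraulic radius R = A/P = 1.634/3.204 = 0.51 m. Q_B = (1/0.035)·1.634·0.51^(2/3)·√0.0029 = 1.605 m³/s.
Q_A = 0.7524 m³/s vs Q_B = 1.605 m³/s, so channel B carries more.

channel B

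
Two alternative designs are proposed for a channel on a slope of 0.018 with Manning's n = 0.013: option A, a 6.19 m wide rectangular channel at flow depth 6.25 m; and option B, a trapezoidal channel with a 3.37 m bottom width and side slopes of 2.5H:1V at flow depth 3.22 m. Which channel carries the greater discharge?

Channel A: Flow area A = b·y = 6.19 × 6.25 = 38.69 m². Wetted perimeter P = b + 2y = 6.19 + 2×6.25 = 18.69 m. Hydraulic radius R = A/P = 38.69/18.69 = 2.07 m. Q_A = (1/0.013)·38.69·2.07^(2/3)·√0.018 = 648.5 m³/s.
Channel B: With bottom width b = 3.37 m and side slope z = 2.5: A = (b + zy)y = (3.37 + 2.5×3.22)×3.22 = 36.77 m²; P = b + 2y√(1+z²) = 3.37 + 2×3.22×2.693 = 20.71 m. Hydraulic radius R = A/P = 36.77/20.71 = 1.776 m. Q_B = (1/0.013)·36.77·1.776^(2/3)·√0.018 = 556.5 m³/s.
Q_A = 648.5 m³/s vs Q_B = 556.5 m³/s, so channel A carries more.

channel A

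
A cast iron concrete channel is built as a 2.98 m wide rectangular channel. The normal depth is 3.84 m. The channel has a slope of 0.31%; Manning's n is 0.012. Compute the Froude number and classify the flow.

Flow area A = b·y = 2.98 × 3.84 = 11.44 m². Wetted perimeter P = b + 2y = 2.98 + 2×3.84 = 10.66 m.
Hydraulic radius R = A/P = 11.44/10.66 = 1.073 m.
V = (1/n) R^(2/3) √S = (1/0.012) × 1.073^(2/3) × √0.0031 = 4.864 m/s. Hydraulic depth D_h = A/T = 11.44/2.98 = 3.84 m.
Froude number Fr = V/√(g·D_h) = 4.864/√(9.81×3.84) = 0.793, which is less than 1, so the flow is subcritical.

subcritical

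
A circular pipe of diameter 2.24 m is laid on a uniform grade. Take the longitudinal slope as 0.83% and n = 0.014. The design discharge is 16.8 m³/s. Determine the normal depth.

y_n = 1.77 m

Manning's equation rearranged: A R^(2/3) = nQ / (1·√S) = 0.014 × 16.8 / (√0.0083) = 2.582.
At y = 1.31 m: A R^(2/3) = 1.729 — short.
At y = 1.77 m: A R^(2/3) = 2.585 — close enough.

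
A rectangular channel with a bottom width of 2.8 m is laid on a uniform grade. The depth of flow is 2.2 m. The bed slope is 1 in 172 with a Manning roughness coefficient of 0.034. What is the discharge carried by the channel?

Flow area A = b·y = 2.8 × 2.2 = 6.16 m². Wetted perimeter P = b + 2y = 2.8 + 2×2.2 = 7.2 m.
Hydraulic radius R = A/P = 6.16/7.2 = 0.8556 m.
Manning's equation: Q = (1/n) A R^(2/3) S^(1/2) = (1/0.034) × 6.16 × 0.8556^(2/3) × 0.005814^(1/2) = 12.5 m³/s.

Q = 12.5 m³/s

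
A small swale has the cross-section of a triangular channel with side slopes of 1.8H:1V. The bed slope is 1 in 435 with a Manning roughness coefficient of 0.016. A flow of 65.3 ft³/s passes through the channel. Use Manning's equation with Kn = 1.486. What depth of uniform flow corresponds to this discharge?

y_n = 2.7 ft

Manning's equation rearranged: A R^(2/3) = nQ / (1.486·√S) = 0.016 × 65.3 / (1.486 × √0.002299) = 14.66.
Trying y = 2.13 ft: A R^(2/3) = 7.786 — short.
Trying y = 3.33 ft: A R^(2/3) = 25.63 — over.
Trying y = 2.7 ft: A R^(2/3) = 14.65 — matches.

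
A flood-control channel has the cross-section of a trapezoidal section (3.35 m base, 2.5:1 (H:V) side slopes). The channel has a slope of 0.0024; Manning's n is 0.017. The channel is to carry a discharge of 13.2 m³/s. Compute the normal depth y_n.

y_n = 1.01 m

Manning's equation rearranged: A R^(2/3) = nQ / (1·√S) = 0.017 × 13.2 / (√0.0024) = 4.581.
At y = 1.27 m: A R^(2/3) = 7.22 — too large.
At y = 1.01 m: A R^(2/3) = 4.567 — ≈ 4.581.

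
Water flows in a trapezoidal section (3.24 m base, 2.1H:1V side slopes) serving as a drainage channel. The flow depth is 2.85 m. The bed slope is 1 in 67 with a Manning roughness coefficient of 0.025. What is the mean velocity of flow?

V = 6.67 m/s

With bottom width b = 3.24 m and side slope z = 2.1: A = (b + zy)y = (3.24 + 2.1×2.85)×2.85 = 26.29 m²; P = b + 2y√(1+z²) = 3.24 + 2×2.85×2.326 = 16.5 m.
Hydraulic radius R = A/P = 26.29/16.5 = 1.594 m.
From Manning's equation, V = (1/n) R^(2/3) S^(1/2) = (1/0.025) × 1.594^(2/3) × 0.01493^(1/2) = 6.67 m/s.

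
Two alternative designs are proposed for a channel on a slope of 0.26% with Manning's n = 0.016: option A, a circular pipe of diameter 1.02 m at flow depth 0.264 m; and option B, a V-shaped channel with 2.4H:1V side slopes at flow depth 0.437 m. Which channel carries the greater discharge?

channel B

Channel A: For a circular section of diameter D = 1.02 m at depth y = 0.264 m, the central angle is θ = 2 arccos(1 − 2y/D) = 2.135 rad. Then A = (D²/8)(θ − sin θ) = 0.1677 m² and P = Dθ/2 = 1.089 m. Hydraulic radius R = A/P = 0.1677/1.089 = 0.1541 m. Q_A = (1/0.016)·0.1677·0.1541^(2/3)·√0.0026 = 0.1536 m³/s.
Channel B: For a triangular section with side slope z = 2.4: A = zy² = 2.4×0.437² = 0.4583 m²; P = 2y√(1+z²) = 2×0.437×2.6 = 2.272 m. Hydraulic radius R = A/P = 0.4583/2.272 = 0.2017 m. Q_B = (1/0.016)·0.4583·0.2017^(2/3)·√0.0026 = 0.5023 m³/s.
Q_A = 0.1536 m³/s vs Q_B = 0.5023 m³/s, so channel B carries more.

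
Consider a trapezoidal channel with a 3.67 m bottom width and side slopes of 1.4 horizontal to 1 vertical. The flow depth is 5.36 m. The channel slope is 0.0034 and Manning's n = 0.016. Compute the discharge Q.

With bottom width b = 3.67 m and side slope z = 1.4: A = (b + zy)y = (3.67 + 1.4×5.36)×5.36 = 59.89 m²; P = b + 2y√(1+z²) = 3.67 + 2×5.36×1.72 = 22.11 m.
Hydraulic radius R = A/P = 59.89/22.11 = 2.708 m.
Manning's equation: Q = (1/n) A R^(2/3) S^(1/2) = (1/0.016) × 59.89 × 2.708^(2/3) × 0.0034^(1/2) = 424 m³/s.

Q = 424 m³/s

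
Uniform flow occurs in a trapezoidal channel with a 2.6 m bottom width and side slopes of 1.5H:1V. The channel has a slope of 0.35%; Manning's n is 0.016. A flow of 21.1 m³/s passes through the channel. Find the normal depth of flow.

y_n = 1.37 m

Manning's equation rearranged: A R^(2/3) = nQ / (1·√S) = 0.016 × 21.1 / (√0.0035) = 5.706.
Try y = 0.965 m: A R^(2/3) = 2.908 — too small.
Try y = 1.37 m: A R^(2/3) = 5.704 — close enough.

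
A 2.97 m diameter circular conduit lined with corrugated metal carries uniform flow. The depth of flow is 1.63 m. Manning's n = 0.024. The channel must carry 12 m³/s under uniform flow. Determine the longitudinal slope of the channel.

S = 0.00754

For a circular section of diameter D = 2.97 m at depth y = 1.63 m, the central angle is θ = 2 arccos(1 − 2y/D) = 3.337 rad. Then A = (D²/8)(θ − sin θ) = 3.894 m² and P = Dθ/2 = 4.956 m.
Hydraulic radius R = A/P = 3.894/4.956 = 0.7857 m.
From Manning's equation, S = [nQ / (1 A R^(2/3))]² = [0.024 × 12 / (1 × 3.894 × 0.7857^(2/3))]² = 0.00754.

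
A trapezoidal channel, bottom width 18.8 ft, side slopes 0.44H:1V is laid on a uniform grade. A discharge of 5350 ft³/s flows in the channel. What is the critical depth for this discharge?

y_c = 12.3 ft

At critical depth, Q² T / (g A³) = 1, i.e. A³/T = Q²/g = 5350²/32.2 = 888900.
Try y = 14 ft: A³/T = 1371000 — high.
Try y = 12.3 ft: A³/T = 891600 — matches.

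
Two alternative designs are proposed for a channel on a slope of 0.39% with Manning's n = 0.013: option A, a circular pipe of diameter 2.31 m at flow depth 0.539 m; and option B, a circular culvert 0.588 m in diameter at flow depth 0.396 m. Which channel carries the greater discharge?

Channel A: For a circular section of diameter D = 2.31 m at depth y = 0.539 m, the central angle is θ = 2 arccos(1 − 2y/D) = 2.017 rad. Then A = (D²/8)(θ − sin θ) = 0.7432 m² and P = Dθ/2 = 2.329 m. Hydraulic radius R = A/P = 0.7432/2.329 = 0.3191 m. Q_A = (1/0.013)·0.7432·0.3191^(2/3)·√0.0039 = 1.667 m³/s.
Channel B: For a circular section of diameter D = 0.588 m at depth y = 0.396 m, the central angle is θ = 2 arccos(1 − 2y/D) = 3.85 rad. Then A = (D²/8)(θ − sin θ) = 0.1945 m² and P = Dθ/2 = 1.132 m. Hydraulic radius R = A/P = 0.1945/1.132 = 0.1718 m. Q_B = (1/0.013)·0.1945·0.1718^(2/3)·√0.0039 = 0.2888 m³/s.
Q_A = 1.667 m³/s vs Q_B = 0.2888 m³/s, so channel A carries more.

channel A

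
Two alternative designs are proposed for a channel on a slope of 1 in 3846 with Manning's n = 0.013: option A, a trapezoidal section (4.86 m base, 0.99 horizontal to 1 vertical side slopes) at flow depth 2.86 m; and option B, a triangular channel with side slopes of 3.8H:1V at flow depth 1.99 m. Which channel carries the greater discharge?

channel A

Channel A: With bottom width b = 4.86 m and side slope z = 0.99: A = (b + zy)y = (4.86 + 0.99×2.86)×2.86 = 22 m²; P = b + 2y√(1+z²) = 4.86 + 2×2.86×1.407 = 12.91 m. Hydraulic radius R = A/P = 22/12.91 = 1.704 m. Q_A = (1/0.013)·22·1.704^(2/3)·√0.00026 = 38.93 m³/s.
Channel B: For a triangular section with side slope z = 3.8: A = zy² = 3.8×1.99² = 15.05 m²; P = 2y√(1+z²) = 2×1.99×3.929 = 15.64 m. Hydraulic radius R = A/P = 15.05/15.64 = 0.9622 m. Q_B = (1/0.013)·15.05·0.9622^(2/3)·√0.00026 = 18.19 m³/s.
Q_A = 38.93 m³/s vs Q_B = 18.19 m³/s, so channel A carries more.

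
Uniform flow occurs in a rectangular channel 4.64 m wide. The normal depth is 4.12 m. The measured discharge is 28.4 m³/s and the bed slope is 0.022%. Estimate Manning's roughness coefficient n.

Flow area A = b·y = 4.64 × 4.12 = 19.12 m². Wetted perimeter P = b + 2y = 4.64 + 2×4.12 = 12.88 m.
Hydraulic radius R = A/P = 19.12/12.88 = 1.484 m.
Rearranging Manning's equation: n = (1/Q) A R^(2/3) S^(1/2) = (1/28.4) × 19.12 × 1.484^(2/3) × √0.00022 = 0.013.

n = 0.013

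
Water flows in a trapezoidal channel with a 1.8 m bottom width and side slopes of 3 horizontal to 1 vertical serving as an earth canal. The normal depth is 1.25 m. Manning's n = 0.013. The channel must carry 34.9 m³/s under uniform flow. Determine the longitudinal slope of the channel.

S = 0.00669

With bottom width b = 1.8 m and side slope z = 3: A = (b + zy)y = (1.8 + 3×1.25)×1.25 = 6.938 m²; P = b + 2y√(1+z²) = 1.8 + 2×1.25×3.162 = 9.706 m.
Hydraulic radius R = A/P = 6.938/9.706 = 0.7148 m.
From Manning's equation, S = [nQ / (1 A R^(2/3))]² = [0.013 × 34.9 / (1 × 6.938 × 0.7148^(2/3))]² = 0.00669.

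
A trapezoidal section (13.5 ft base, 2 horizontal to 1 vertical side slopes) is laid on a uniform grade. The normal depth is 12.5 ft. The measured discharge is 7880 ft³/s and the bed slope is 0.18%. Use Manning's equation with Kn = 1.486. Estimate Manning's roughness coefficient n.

n = 0.014

With bottom width b = 13.5 ft and side slope z = 2: A = (b + zy)y = (13.5 + 2×12.5)×12.5 = 481.2 ft²; P = b + 2y√(1+z²) = 13.5 + 2×12.5×2.236 = 69.4 ft.
Hydraulic radius R = A/P = 481.2/69.4 = 6.934 ft.
Rearranging Manning's equation: n = (1.486/Q) A R^(2/3) S^(1/2) = (1.486/7880) × 481.2 × 6.934^(2/3) × √0.0018 = 0.014.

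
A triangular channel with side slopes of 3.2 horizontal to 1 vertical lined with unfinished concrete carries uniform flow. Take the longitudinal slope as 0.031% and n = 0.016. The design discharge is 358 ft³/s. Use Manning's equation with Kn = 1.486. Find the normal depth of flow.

y_n = 5.87 ft

Manning's equation rearranged: A R^(2/3) = nQ / (1.486·√S) = 0.016 × 358 / (1.486 × √0.00031) = 218.9.
Trying y = 4.75 ft: A R^(2/3) = 124.6 — low.
Trying y = 7.02 ft: A R^(2/3) = 353.1 — high.
Trying y = 5.87 ft: A R^(2/3) = 219.1 — ≈ 218.9.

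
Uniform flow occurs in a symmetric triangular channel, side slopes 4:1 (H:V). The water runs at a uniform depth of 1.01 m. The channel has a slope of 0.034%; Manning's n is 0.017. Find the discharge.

For a triangular section with side slope z = 4: A = zy² = 4×1.01² = 4.08 m²; P = 2y√(1+z²) = 2×1.01×4.123 = 8.329 m.
Hydraulic radius R = A/P = 4.08/8.329 = 0.4899 m.
Manning's equation: Q = (1/n) A R^(2/3) S^(1/2) = (1/0.017) × 4.08 × 0.4899^(2/3) × 0.00034^(1/2) = 2.75 m³/s.

Q = 2.75 m³/s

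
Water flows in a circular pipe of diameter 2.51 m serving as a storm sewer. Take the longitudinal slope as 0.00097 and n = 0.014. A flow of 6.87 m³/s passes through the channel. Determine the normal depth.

Manning's equation rearranged: A R^(2/3) = nQ / (1·√S) = 0.014 × 6.87 / (√0.00097) = 3.088.
Trying y = 1.97 m: A R^(2/3) = 3.477 — too large.
Trying y = 1.25 m: A R^(2/3) = 1.801 — too small.
Trying y = 1.78 m: A R^(2/3) = 3.088 — matches.

y_n = 1.78 m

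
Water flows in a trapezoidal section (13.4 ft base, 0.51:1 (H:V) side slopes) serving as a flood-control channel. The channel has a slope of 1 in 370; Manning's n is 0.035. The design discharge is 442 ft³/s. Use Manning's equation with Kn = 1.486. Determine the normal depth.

y_n = 5.44 ft

Manning's equation rearranged: A R^(2/3) = nQ / (1.486·√S) = 0.035 × 442 / (1.486 × √0.002703) = 200.2.
Trying y = 4.04 ft: A R^(2/3) = 123.5 — low.
Trying y = 6.4 ft: A R^(2/3) = 261.6 — high.
Trying y = 5.44 ft: A R^(2/3) = 200.3 — ≈ 200.2.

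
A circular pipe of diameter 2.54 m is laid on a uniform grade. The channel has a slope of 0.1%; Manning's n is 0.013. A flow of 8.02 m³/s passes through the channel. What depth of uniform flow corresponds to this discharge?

y_n = 1.85 m

Manning's equation rearranged: A R^(2/3) = nQ / (1·√S) = 0.013 × 8.02 / (√0.001) = 3.297.
Try y = 2.22 m: A R^(2/3) = 3.931 — over.
Try y = 1.85 m: A R^(2/3) = 3.296 — matches.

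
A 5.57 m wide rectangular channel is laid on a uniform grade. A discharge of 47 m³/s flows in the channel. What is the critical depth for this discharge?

y_c = 1.94 m

For a rectangular channel, critical depth y_c = (q²/g)^(1/3) where q = Q/b = 47/5.57 = 8.438 m²/s.
So y_c = (8.438²/9.81)^(1/3) = 1.94 m.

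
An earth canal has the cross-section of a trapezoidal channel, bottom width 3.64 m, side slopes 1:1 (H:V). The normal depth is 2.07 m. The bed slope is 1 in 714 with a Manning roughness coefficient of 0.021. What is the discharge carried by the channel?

Q = 24.4 m³/s

With bottom width b = 3.64 m and side slope z = 1: A = (b + zy)y = (3.64 + 1×2.07)×2.07 = 11.82 m²; P = b + 2y√(1+z²) = 3.64 + 2×2.07×1.414 = 9.495 m.
Hydraulic radius R = A/P = 11.82/9.495 = 1.245 m.
Manning's equation: Q = (1/n) A R^(2/3) S^(1/2) = (1/0.021) × 11.82 × 1.245^(2/3) × 0.001401^(1/2) = 24.4 m³/s.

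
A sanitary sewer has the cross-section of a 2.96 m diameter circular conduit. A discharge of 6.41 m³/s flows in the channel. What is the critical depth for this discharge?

y_c = 1.09 m

At critical depth, Q² T / (g A³) = 1, i.e. A³/T = Q²/g = 6.41²/9.81 = 4.188.
At y = 0.889 m: A³/T = 1.938 — low.
At y = 1.09 m: A³/T = 4.26 — close enough.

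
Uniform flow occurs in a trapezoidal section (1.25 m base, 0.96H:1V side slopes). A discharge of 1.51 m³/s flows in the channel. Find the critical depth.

y_c = 0.467 m

At critical depth, Q² T / (g A³) = 1, i.e. A³/T = Q²/g = 1.51²/9.81 = 0.2324.
Trying y = 0.398 m: A³/T = 0.1361 — too small.
Trying y = 0.467 m: A³/T = 0.2324 — close enough.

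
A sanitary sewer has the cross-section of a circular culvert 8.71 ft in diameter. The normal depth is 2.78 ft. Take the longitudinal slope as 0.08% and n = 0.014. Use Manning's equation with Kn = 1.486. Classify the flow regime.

subcritical

For a circular section of diameter D = 8.71 ft at depth y = 2.78 ft, the central angle is θ = 2 arccos(1 − 2y/D) = 2.402 rad. Then A = (D²/8)(θ − sin θ) = 16.38 ft² and P = Dθ/2 = 10.46 ft.
Hydraulic radius R = A/P = 16.38/10.46 = 1.566 ft.
V = (1.486/n) R^(2/3) √S = (1.486/0.014) × 1.566^(2/3) × √0.0008 = 4.049 ft/s. Hydraulic depth D_h = A/T = 16.38/8.12 = 2.017 ft.
Froude number Fr = V/√(g·D_h) = 4.049/√(32.2×2.017) = 0.502, which is less than 1, so the flow is subcritical.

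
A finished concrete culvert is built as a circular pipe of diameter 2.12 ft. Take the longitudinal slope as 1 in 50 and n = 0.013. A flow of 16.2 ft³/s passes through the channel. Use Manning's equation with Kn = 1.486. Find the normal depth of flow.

y_n = 0.976 ft

Manning's equation rearranged: A R^(2/3) = nQ / (1.486·√S) = 0.013 × 16.2 / (1.486 × √0.02) = 1.002.
At y = 0.836 ft: A R^(2/3) = 0.759 — low.
At y = 1.08 ft: A R^(2/3) = 1.193 — high.
At y = 0.976 ft: A R^(2/3) = 1.002 — matches.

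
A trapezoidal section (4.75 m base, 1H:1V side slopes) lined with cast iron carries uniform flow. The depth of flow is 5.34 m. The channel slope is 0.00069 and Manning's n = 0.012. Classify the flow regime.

subcritical

With bottom width b = 4.75 m and side slope z = 1: A = (b + zy)y = (4.75 + 1×5.34)×5.34 = 53.88 m²; P = b + 2y√(1+z²) = 4.75 + 2×5.34×1.414 = 19.85 m.
Hydraulic radius R = A/P = 53.88/19.85 = 2.714 m.
V = (1/n) R^(2/3) √S = (1/0.012) × 2.714^(2/3) × √0.00069 = 4.259 m/s. Hydraulic depth D_h = A/T = 53.88/15.43 = 3.492 m.
Froude number Fr = V/√(g·D_h) = 4.259/√(9.81×3.492) = 0.728, which is less than 1, so the flow is subcritical.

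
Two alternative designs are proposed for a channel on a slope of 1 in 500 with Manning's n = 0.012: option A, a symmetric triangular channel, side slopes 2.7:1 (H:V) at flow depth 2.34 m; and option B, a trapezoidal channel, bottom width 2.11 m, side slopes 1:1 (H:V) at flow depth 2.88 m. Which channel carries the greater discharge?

channel B

Channel A: For a triangular section with side slope z = 2.7: A = zy² = 2.7×2.34² = 14.78 m²; P = 2y√(1+z²) = 2×2.34×2.879 = 13.47 m. Hydraulic radius R = A/P = 14.78/13.47 = 1.097 m. Q_A = (1/0.012)·14.78·1.097^(2/3)·√0.002 = 58.61 m³/s.
Channel B: With bottom width b = 2.11 m and side slope z = 1: A = (b + zy)y = (2.11 + 1×2.88)×2.88 = 14.37 m²; P = b + 2y√(1+z²) = 2.11 + 2×2.88×1.414 = 10.26 m. Hydraulic radius R = A/P = 14.37/10.26 = 1.401 m. Q_B = (1/0.012)·14.37·1.401^(2/3)·√0.002 = 67.07 m³/s.
Q_A = 58.61 m³/s vs Q_B = 67.07 m³/s, so channel B carries more.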